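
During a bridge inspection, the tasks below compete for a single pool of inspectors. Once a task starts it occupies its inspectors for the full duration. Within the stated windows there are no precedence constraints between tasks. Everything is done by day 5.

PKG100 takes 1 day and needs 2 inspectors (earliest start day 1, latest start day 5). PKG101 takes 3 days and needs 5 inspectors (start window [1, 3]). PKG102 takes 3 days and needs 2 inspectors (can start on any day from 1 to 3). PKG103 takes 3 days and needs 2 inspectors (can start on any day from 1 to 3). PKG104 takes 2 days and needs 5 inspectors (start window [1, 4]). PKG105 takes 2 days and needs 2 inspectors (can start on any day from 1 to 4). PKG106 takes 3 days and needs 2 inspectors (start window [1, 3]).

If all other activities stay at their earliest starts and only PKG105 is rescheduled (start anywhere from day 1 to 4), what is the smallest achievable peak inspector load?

PKG105@1: d1:20  d2:18  d3:11  d4:0  d5:0 → peak 20
PKG105@2: d1:18  d2:18  d3:13  d4:0  d5:0 → peak 18
PKG105@3: d1:18  d2:16  d3:13  d4:2  d5:0 → peak 18
PKG105@4: d1:18  d2:16  d3:11  d4:2  d5:2 → peak 18
Best is PKG105@2, peak 18.

18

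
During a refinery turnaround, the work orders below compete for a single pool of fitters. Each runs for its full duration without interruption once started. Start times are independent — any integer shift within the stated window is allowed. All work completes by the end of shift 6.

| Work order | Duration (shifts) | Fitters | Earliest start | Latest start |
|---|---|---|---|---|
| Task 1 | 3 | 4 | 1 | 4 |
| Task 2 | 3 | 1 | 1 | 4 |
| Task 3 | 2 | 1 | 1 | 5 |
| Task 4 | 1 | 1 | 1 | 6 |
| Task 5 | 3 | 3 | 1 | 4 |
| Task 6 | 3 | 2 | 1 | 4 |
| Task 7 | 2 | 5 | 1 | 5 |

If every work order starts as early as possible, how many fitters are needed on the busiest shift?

Early-start schedule: Task 1@1, Task 2@1, Task 3@1, Task 4@1, Task 5@1, Task 6@1, Task 7@1.
Load per shift: shift 1: 17, shift 2: 16, shift 3: 10, shift 4: 0, shift 5: 0, shift 6: 0.
Peak is 17.

17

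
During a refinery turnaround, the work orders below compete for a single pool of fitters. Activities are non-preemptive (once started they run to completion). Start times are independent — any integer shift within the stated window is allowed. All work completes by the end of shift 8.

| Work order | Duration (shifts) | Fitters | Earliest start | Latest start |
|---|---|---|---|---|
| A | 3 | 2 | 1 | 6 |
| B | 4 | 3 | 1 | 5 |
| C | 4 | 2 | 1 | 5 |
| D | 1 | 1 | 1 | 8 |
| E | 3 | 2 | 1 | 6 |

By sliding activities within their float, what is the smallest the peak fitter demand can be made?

5

Early-start (A@1, B@1, C@1, D@1, E@1) gives peak 10: s1:10  s2:9  s3:9  s4:5  s5:0  s6:0  s7:0  s8:0.
Shift C→4, D→5, E→5.
Schedule A@1, B@1, C@4, D@5, E@5: s1:5  s2:5  s3:5  s4:5  s5:5  s6:4  s7:4  s8:0 — peak 5.
Total fitter-shifts = 33 over 8 shifts ⇒ peak ≥ ⌈33/8⌉ = 5, so 5 is optimal.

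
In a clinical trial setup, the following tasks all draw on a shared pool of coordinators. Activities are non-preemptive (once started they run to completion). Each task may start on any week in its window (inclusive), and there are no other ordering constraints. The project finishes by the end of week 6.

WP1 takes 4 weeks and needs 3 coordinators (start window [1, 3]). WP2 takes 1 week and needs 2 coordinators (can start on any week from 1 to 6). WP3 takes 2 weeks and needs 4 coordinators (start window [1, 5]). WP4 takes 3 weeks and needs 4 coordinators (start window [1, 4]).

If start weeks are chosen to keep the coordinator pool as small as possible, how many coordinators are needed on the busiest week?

Early-start (WP1@1, WP2@1, WP3@1, WP4@1) gives peak 13: w1:13  w2:11  w3:7  w4:3  w5:0  w6:0.
Shift WP3→2, WP4→4.
Schedule WP1@1, WP2@1, WP3@2, WP4@4: w1:5  w2:7  w3:7  w4:7  w5:4  w6:4 — peak 7.

7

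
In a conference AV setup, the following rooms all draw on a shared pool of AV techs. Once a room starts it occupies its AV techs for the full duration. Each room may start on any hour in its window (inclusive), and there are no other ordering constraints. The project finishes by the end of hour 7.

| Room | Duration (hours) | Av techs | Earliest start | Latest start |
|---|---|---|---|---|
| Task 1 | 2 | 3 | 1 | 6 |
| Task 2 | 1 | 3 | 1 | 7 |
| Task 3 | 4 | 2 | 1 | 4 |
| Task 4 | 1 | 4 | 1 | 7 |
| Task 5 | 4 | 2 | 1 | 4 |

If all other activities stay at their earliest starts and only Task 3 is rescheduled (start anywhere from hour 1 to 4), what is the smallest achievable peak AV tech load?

12

Task 3@1: h1:14  h2:7  h3:4  h4:4  h5:0  h6:0  h7:0 → peak 14
Task 3@2: h1:12  h2:7  h3:4  h4:4  h5:2  h6:0  h7:0 → peak 12
Task 3@3: h1:12  h2:5  h3:4  h4:4  h5:2  h6:2  h7:0 → peak 12
Task 3@4: h1:12  h2:5  h3:2  h4:4  h5:2  h6:2  h7:2 → peak 12
Best is Task 3@2, peak 12.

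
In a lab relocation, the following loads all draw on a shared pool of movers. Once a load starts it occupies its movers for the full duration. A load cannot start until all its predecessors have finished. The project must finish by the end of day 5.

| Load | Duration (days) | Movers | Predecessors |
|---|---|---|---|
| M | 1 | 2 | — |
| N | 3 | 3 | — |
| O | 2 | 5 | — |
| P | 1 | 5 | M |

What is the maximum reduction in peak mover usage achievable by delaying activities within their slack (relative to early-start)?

5

Early-start peak: d1:10  d2:13  d3:3  d4:0  d5:0 ⇒ 13.
Leveled (M@1, N@1, O@2, P@4): d1:5  d2:8  d3:8  d4:5  d5:0 ⇒ 8.
Reduction 13 − 8 = 5.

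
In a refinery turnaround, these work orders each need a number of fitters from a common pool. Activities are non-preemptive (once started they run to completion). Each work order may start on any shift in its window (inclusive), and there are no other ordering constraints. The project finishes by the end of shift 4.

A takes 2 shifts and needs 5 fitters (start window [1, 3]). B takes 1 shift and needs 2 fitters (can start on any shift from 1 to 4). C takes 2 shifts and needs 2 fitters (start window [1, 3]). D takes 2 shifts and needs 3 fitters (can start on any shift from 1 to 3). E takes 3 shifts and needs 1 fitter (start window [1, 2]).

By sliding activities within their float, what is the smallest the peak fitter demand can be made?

Early-start (A@1, B@1, C@1, D@1, E@1) gives peak 13: s1:13  s2:11  s3:1  s4:0.
Shift C→3, D→3, E→2.
Schedule A@1, B@1, C@3, D@3, E@2: s1:7  s2:6  s3:6  s4:6 — peak 7.
Total fitter-shifts = 25 over 4 shifts ⇒ peak ≥ ⌈25/4⌉ = 7, so 7 is optimal.

7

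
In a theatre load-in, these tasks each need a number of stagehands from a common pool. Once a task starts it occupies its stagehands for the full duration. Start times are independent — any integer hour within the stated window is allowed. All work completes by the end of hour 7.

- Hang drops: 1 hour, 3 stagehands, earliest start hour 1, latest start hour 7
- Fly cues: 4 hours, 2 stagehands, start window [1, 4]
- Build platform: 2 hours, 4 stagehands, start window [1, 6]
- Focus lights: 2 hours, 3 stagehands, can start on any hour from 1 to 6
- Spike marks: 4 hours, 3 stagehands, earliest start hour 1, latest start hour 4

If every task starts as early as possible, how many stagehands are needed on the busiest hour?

Early-start schedule: Hang drops@1, Fly cues@1, Build platform@1, Focus lights@1, Spike marks@1.
Load per hour: hour 1: 15, hour 2: 12, hour 3: 5, hour 4: 5, hour 5: 0, hour 6: 0, hour 7: 0.
Peak is 15.

15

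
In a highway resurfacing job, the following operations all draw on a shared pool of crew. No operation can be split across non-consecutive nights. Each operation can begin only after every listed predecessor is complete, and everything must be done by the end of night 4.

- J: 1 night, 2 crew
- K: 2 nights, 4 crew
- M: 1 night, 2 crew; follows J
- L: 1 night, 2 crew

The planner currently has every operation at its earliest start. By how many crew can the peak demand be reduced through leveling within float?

4

Early-start peak: n1:8  n2:6  n3:0  n4:0 ⇒ 8.
Leveled (J@1, K@2, M@4, L@1): n1:4  n2:4  n3:4  n4:2 ⇒ 4.
Reduction 8 − 4 = 4.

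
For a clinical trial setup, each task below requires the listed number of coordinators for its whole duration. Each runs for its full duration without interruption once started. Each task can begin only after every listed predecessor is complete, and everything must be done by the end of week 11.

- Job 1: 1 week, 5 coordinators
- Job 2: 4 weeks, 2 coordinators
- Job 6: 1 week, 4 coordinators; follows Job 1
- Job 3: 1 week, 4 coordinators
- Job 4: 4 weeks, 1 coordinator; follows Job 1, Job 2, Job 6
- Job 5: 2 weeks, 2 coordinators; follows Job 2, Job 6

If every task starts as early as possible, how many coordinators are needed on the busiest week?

Early-start schedule: Job 1@1, Job 2@1, Job 6@2, Job 3@1, Job 4@5, Job 5@5.
Load per week: week 1: 11, week 2: 6, week 3: 2, week 4: 2, week 5: 3, week 6: 3, week 7: 1, week 8: 1, week 9: 0, week 10: 0, week 11: 0.
Peak is 11.

11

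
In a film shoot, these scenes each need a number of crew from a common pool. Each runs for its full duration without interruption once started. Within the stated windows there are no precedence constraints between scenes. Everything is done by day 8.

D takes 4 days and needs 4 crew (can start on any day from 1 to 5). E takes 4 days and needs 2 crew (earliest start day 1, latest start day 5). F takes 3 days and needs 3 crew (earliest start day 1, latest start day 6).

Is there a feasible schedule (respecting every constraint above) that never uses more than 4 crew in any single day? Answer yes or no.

no

Total crew member-days = 33; over 8 days the average is 33/8 > 4, so some day must exceed 4.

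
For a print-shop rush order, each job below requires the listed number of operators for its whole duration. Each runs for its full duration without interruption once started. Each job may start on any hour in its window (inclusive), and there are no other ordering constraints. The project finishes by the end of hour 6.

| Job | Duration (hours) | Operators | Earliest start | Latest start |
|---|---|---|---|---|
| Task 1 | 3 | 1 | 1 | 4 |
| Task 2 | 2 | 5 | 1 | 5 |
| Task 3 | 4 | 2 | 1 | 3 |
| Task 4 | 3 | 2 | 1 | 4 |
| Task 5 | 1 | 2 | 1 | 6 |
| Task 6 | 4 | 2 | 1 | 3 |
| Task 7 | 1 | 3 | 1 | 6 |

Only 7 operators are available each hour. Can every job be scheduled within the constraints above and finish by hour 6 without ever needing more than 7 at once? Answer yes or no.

Schedule Task 1@1, Task 2@5, Task 3@1, Task 4@1, Task 5@1, Task 6@2, Task 7@4: h1:7  h2:7  h3:7  h4:7  h5:7  h6:5 — peak 7 ≤ 7.

yes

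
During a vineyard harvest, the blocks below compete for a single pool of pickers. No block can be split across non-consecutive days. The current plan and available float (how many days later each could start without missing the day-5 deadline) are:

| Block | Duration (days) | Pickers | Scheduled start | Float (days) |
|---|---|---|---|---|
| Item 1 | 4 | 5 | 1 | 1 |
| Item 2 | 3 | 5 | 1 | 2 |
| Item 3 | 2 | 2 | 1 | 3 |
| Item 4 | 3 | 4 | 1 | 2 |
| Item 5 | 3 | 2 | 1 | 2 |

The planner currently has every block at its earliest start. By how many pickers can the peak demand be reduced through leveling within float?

2

Early-start peak: d1:18  d2:18  d3:16  d4:5  d5:0 ⇒ 18.
Leveled (Item 1@1, Item 2@1, Item 3@1, Item 4@1, Item 5@3): d1:16  d2:16  d3:16  d4:7  d5:2 ⇒ 16.
Reduction 18 − 16 = 2.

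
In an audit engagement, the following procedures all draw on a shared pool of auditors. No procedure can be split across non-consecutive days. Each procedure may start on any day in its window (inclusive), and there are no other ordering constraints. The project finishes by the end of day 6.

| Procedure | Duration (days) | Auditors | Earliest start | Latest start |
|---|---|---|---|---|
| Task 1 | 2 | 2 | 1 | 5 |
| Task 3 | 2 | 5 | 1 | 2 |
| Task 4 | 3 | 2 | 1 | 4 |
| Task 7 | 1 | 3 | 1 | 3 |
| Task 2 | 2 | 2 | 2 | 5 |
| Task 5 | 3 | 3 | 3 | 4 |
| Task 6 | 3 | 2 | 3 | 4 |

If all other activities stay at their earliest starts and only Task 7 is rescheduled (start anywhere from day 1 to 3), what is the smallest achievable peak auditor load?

12

Task 7@1: d1:12  d2:11  d3:9  d4:5  d5:5  d6:0 → peak 12
Task 7@2: d1:9  d2:14  d3:9  d4:5  d5:5  d6:0 → peak 14
Task 7@3: d1:9  d2:11  d3:12  d4:5  d5:5  d6:0 → peak 12
Best is Task 7@1, peak 12.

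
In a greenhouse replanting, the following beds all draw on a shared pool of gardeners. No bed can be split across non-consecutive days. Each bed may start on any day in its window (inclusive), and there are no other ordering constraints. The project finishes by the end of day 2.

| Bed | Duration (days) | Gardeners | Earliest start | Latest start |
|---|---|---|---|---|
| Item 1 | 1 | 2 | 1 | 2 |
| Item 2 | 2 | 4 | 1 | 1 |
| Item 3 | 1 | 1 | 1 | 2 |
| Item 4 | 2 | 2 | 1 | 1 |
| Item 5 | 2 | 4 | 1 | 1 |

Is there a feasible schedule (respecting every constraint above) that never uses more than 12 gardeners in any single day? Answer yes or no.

Schedule Item 1@1, Item 2@1, Item 3@2, Item 4@1, Item 5@1: d1:12  d2:11 — peak 12 ≤ 12.

yes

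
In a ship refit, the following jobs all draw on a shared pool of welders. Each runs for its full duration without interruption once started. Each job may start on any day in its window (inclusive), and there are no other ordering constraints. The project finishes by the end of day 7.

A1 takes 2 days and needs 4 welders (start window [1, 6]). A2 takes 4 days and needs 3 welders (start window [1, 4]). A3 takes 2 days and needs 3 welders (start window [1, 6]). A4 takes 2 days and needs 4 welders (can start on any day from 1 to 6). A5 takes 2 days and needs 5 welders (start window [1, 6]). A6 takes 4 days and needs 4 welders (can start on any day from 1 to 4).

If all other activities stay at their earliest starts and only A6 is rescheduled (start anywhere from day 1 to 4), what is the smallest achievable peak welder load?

A6@1: d1:23  d2:23  d3:7  d4:7  d5:0  d6:0  d7:0 → peak 23
A6@2: d1:19  d2:23  d3:7  d4:7  d5:4  d6:0  d7:0 → peak 23
A6@3: d1:19  d2:19  d3:7  d4:7  d5:4  d6:4  d7:0 → peak 19
A6@4: d1:19  d2:19  d3:3  d4:7  d5:4  d6:4  d7:4 → peak 19
Best is A6@3, peak 19.

19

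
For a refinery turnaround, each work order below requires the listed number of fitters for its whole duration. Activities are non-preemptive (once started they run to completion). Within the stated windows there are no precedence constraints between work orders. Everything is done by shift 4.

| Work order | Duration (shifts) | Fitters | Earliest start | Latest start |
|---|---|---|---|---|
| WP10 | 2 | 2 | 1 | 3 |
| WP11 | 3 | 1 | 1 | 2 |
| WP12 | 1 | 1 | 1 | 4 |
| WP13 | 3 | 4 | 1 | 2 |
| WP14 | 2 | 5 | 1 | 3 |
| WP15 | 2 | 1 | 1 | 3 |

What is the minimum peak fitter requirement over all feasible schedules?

10

Early-start (WP10@1, WP11@1, WP12@1, WP13@1, WP14@1, WP15@1) gives peak 14: s1:14  s2:13  s3:5  s4:0.
Shift WP14→3.
Schedule WP10@1, WP11@1, WP12@1, WP13@1, WP14@3, WP15@1: s1:9  s2:8  s3:10  s4:5 — peak 10.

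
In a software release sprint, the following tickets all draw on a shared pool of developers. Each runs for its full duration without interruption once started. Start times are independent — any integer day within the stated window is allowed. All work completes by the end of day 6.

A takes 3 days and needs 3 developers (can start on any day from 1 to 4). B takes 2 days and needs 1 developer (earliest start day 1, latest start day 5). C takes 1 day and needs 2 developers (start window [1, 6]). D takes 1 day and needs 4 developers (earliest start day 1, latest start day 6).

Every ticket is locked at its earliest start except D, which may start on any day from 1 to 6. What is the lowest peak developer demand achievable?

D@1: d1:10  d2:4  d3:3  d4:0  d5:0  d6:0 → peak 10
D@2: d1:6  d2:8  d3:3  d4:0  d5:0  d6:0 → peak 8
D@3: d1:6  d2:4  d3:7  d4:0  d5:0  d6:0 → peak 7
D@4: d1:6  d2:4  d3:3  d4:4  d5:0  d6:0 → peak 6
D@5: d1:6  d2:4  d3:3  d4:0  d5:4  d6:0 → peak 6
D@6: d1:6  d2:4  d3:3  d4:0  d5:0  d6:4 → peak 6
Best is D@4, peak 6.

6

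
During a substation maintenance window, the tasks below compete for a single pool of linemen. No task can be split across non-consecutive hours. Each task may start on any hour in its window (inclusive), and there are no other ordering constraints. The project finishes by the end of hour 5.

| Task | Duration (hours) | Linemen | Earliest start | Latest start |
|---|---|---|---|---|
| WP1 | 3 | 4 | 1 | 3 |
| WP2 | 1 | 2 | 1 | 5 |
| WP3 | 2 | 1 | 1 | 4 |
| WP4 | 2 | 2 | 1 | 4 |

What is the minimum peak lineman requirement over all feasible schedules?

5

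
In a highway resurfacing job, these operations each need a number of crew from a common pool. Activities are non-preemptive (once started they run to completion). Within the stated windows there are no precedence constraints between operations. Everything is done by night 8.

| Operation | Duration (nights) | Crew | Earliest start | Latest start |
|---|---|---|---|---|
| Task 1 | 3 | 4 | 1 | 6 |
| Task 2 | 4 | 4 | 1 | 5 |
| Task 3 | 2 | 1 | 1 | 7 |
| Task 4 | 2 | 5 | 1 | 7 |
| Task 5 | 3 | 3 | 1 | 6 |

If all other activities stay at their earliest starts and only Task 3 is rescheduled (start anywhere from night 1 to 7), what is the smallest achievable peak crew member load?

16

Task 3@1: n1:17  n2:17  n3:11  n4:4  n5:0  n6:0  n7:0  n8:0 → peak 17
Task 3@2: n1:16  n2:17  n3:12  n4:4  n5:0  n6:0  n7:0  n8:0 → peak 17
Task 3@3: n1:16  n2:16  n3:12  n4:5  n5:0  n6:0  n7:0  n8:0 → peak 16
Task 3@4: n1:16  n2:16  n3:11  n4:5  n5:1  n6:0  n7:0  n8:0 → peak 16
Task 3@5: n1:16  n2:16  n3:11  n4:4  n5:1  n6:1  n7:0  n8:0 → peak 16
Task 3@6: n1:16  n2:16  n3:11  n4:4  n5:0  n6:1  n7:1  n8:0 → peak 16
Task 3@7: n1:16  n2:16  n3:11  n4:4  n5:0  n6:0  n7:1  n8:1 → peak 16
Best is Task 3@3, peak 16.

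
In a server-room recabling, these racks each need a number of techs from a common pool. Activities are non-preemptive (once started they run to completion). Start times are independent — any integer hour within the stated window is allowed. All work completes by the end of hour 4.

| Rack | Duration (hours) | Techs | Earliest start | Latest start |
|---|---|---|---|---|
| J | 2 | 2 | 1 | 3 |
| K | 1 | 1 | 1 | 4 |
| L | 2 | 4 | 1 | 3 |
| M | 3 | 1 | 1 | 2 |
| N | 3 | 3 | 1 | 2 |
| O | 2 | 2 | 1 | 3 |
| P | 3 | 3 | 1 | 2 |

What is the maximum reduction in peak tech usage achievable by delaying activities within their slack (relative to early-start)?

Early-start peak: h1:16  h2:15  h3:7  h4:0 ⇒ 16.
Leveled (J@1, K@1, L@3, M@1, N@1, O@1, P@2): h1:9  h2:11  h3:11  h4:7 ⇒ 11.
Reduction 16 − 11 = 5.

5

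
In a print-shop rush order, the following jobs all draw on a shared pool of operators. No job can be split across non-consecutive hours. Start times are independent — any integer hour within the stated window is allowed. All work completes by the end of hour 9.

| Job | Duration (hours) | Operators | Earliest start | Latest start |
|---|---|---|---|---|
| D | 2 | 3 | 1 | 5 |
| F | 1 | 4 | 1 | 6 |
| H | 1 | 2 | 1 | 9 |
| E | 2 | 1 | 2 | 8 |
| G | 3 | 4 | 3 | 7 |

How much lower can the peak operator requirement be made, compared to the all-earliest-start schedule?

Early-start peak: h1:9  h2:4  h3:5  h4:4  h5:4  h6:0  h7:0  h8:0  h9:0 ⇒ 9.
Leveled (D@1, F@3, H@4, E@4, G@6): h1:3  h2:3  h3:4  h4:3  h5:1  h6:4  h7:4  h8:4  h9:0 ⇒ 4.
Reduction 9 − 4 = 5.

5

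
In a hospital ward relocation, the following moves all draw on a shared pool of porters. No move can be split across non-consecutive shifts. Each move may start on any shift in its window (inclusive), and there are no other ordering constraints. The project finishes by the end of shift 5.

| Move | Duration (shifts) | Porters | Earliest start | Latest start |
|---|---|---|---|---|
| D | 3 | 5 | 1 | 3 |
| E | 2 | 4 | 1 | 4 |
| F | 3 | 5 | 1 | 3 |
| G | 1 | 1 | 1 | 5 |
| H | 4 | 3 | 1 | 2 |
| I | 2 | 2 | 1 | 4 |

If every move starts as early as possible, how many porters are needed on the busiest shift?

20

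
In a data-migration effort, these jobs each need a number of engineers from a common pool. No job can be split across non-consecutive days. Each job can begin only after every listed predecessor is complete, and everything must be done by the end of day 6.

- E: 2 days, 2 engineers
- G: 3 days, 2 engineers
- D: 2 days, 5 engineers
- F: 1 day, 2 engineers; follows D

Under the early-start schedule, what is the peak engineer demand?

9

Early-start schedule: E@1, G@1, D@1, F@3.
Load per day: day 1: 9, day 2: 9, day 3: 4, day 4: 0, day 5: 0, day 6: 0.
Peak is 9.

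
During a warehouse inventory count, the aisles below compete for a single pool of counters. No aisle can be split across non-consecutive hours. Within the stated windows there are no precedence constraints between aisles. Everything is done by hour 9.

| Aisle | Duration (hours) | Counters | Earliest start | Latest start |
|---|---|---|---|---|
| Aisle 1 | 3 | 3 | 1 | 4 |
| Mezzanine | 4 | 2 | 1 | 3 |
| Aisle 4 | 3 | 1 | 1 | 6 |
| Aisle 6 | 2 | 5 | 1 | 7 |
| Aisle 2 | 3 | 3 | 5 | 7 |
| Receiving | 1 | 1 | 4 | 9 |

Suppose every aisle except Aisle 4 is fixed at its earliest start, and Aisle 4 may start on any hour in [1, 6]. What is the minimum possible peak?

10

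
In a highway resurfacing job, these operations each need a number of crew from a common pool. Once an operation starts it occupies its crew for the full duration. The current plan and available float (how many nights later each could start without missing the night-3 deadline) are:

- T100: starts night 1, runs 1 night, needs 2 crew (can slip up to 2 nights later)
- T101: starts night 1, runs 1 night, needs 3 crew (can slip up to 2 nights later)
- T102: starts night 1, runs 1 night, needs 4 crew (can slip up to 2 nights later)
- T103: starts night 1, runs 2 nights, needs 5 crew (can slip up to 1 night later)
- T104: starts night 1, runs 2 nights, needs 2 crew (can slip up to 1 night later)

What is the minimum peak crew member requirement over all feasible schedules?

8

Early-start (T100@1, T101@1, T102@1, T103@1, T104@1) gives peak 16: n1:16  n2:7  n3:0.
Shift T101→3, T103→2.
Schedule T100@1, T101@3, T102@1, T103@2, T104@1: n1:8  n2:7  n3:8 — peak 8.
Total crew member-nights = 23 over 3 nights ⇒ peak ≥ ⌈23/3⌉ = 8, so 8 is optimal.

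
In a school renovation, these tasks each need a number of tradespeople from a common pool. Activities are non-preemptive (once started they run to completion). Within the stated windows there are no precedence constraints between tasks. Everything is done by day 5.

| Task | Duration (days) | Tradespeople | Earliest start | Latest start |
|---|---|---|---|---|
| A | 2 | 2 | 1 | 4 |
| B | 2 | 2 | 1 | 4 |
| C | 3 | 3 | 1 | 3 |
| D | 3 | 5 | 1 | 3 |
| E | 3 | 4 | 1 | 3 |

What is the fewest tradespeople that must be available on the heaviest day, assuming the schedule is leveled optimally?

12

Early-start (A@1, B@1, C@1, D@1, E@1) gives peak 16: d1:16  d2:16  d3:12  d4:0  d5:0.
Shift E→3.
Schedule A@1, B@1, C@1, D@1, E@3: d1:12  d2:12  d3:12  d4:4  d5:4 — peak 12.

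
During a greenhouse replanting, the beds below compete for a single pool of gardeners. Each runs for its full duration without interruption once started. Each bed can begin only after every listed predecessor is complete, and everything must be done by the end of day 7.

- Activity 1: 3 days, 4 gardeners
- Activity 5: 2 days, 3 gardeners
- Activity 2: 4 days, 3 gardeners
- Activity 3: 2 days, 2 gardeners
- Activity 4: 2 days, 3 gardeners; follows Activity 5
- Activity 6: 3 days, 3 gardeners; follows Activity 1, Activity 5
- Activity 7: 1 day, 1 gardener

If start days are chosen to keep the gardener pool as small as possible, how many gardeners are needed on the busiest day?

Early-start (Activity 1@1, Activity 5@1, Activity 2@1, Activity 3@1, Activity 4@3, Activity 6@4, Activity 7@1) gives peak 13: d1:13  d2:12  d3:10  d4:9  d5:3  d6:3  d7:0.
Shift Activity 2→4, Activity 3→4, Activity 6→5.
Schedule Activity 1@1, Activity 5@1, Activity 2@4, Activity 3@4, Activity 4@3, Activity 6@5, Activity 7@1: d1:8  d2:7  d3:7  d4:8  d5:8  d6:6  d7:6 — peak 8.
Total gardener-days = 50 over 7 days ⇒ peak ≥ ⌈50/7⌉ = 8, so 8 is optimal.

8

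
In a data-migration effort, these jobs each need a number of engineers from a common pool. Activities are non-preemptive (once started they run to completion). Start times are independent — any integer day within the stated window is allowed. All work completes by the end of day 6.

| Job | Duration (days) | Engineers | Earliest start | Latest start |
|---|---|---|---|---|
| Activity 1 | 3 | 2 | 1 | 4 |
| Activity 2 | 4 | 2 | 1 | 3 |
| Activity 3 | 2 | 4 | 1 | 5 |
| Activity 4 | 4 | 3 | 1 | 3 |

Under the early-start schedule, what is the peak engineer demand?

11

Early-start schedule: Activity 1@1, Activity 2@1, Activity 3@1, Activity 4@1.
Load per day: day 1: 11, day 2: 11, day 3: 7, day 4: 5, day 5: 0, day 6: 0.
Peak is 11.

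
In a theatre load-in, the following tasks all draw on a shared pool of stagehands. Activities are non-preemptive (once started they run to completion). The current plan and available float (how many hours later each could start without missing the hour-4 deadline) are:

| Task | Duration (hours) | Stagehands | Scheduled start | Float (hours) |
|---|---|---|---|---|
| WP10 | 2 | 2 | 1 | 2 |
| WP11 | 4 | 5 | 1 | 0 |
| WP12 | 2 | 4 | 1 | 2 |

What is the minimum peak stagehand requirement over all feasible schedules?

9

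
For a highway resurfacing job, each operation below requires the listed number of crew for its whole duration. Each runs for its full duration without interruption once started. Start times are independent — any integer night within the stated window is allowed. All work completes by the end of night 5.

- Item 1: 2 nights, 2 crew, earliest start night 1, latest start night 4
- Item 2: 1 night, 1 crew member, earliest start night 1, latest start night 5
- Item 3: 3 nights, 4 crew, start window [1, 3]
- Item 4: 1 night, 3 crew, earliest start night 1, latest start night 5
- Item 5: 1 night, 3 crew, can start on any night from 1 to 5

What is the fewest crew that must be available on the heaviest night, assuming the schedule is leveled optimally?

5

Early-start (Item 1@1, Item 2@1, Item 3@1, Item 4@1, Item 5@1) gives peak 13: n1:13  n2:6  n3:4  n4:0  n5:0.
Shift Item 2→3, Item 3→3, Item 5→2.
Schedule Item 1@1, Item 2@3, Item 3@3, Item 4@1, Item 5@2: n1:5  n2:5  n3:5  n4:4  n5:4 — peak 5.
Total crew member-nights = 23 over 5 nights ⇒ peak ≥ ⌈23/5⌉ = 5, so 5 is optimal.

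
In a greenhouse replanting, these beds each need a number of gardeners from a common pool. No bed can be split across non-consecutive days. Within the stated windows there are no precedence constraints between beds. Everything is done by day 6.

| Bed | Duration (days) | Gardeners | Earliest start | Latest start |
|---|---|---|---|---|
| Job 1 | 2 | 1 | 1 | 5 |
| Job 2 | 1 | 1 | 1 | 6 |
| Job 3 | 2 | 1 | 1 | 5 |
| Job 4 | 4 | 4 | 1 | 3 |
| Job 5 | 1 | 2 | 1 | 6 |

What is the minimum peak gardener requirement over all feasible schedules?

4

Early-start (Job 1@1, Job 2@1, Job 3@1, Job 4@1, Job 5@1) gives peak 9: d1:9  d2:6  d3:4  d4:4  d5:0  d6:0.
Shift Job 4→3, Job 5→2.
Schedule Job 1@1, Job 2@1, Job 3@1, Job 4@3, Job 5@2: d1:3  d2:4  d3:4  d4:4  d5:4  d6:4 — peak 4.
Total gardener-days = 23 over 6 days ⇒ peak ≥ ⌈23/6⌉ = 4, so 4 is optimal.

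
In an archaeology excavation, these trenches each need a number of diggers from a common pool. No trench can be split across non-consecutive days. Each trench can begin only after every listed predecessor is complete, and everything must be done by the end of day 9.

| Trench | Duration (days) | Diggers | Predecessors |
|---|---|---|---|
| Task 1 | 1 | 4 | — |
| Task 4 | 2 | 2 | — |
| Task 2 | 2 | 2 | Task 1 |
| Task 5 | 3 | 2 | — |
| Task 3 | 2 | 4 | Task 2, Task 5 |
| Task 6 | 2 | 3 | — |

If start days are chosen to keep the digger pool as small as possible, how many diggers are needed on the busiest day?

Early-start (Task 1@1, Task 4@1, Task 2@2, Task 5@1, Task 3@4, Task 6@1) gives peak 11: d1:11  d2:9  d3:4  d4:4  d5:4  d6:0  d7:0  d8:0  d9:0.
Shift Task 4→2, Task 2→4, Task 5→2, Task 3→6, Task 6→8.
Schedule Task 1@1, Task 4@2, Task 2@4, Task 5@2, Task 3@6, Task 6@8: d1:4  d2:4  d3:4  d4:4  d5:2  d6:4  d7:4  d8:3  d9:3 — peak 4.
Total digger-days = 32 over 9 days ⇒ peak ≥ ⌈32/9⌉ = 4, so 4 is optimal.

4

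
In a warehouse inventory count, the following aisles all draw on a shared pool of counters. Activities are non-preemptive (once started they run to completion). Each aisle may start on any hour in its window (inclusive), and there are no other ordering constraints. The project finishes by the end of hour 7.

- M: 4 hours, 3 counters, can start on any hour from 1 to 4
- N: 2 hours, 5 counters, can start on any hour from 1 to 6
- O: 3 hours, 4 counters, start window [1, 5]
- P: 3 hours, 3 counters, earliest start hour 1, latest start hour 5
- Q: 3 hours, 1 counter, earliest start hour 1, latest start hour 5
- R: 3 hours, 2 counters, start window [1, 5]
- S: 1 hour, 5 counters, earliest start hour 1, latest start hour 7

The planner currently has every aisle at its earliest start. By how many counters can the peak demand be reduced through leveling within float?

Early-start peak: h1:23  h2:18  h3:13  h4:3  h5:0  h6:0  h7:0 ⇒ 23.
Leveled (M@1, N@1, O@3, P@5, Q@1, R@4, S@7): h1:9  h2:9  h3:8  h4:9  h5:9  h6:5  h7:8 ⇒ 9.
Reduction 23 − 9 = 14.

14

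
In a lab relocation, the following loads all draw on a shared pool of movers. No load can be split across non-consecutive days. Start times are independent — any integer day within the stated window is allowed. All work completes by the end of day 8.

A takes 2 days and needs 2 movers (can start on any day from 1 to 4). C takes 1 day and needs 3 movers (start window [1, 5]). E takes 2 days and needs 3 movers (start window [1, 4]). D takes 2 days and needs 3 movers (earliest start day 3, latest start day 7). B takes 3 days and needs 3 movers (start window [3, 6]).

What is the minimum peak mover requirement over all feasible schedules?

5

Early-start (A@1, C@1, E@1, D@3, B@3) gives peak 8: d1:8  d2:5  d3:6  d4:6  d5:3  d6:0  d7:0  d8:0.
Shift E→2, D→4, B→6.
Schedule A@1, C@1, E@2, D@4, B@6: d1:5  d2:5  d3:3  d4:3  d5:3  d6:3  d7:3  d8:3 — peak 5.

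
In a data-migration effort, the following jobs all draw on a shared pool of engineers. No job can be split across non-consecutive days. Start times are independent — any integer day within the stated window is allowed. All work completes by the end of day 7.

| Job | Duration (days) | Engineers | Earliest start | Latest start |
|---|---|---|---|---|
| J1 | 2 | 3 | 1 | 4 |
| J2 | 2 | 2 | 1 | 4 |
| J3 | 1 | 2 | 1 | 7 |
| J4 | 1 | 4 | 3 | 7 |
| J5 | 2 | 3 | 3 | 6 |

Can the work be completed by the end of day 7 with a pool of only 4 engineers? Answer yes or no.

yes

Schedule J1@1, J2@3, J3@3, J4@5, J5@6: d1:3  d2:3  d3:4  d4:2  d5:4  d6:3  d7:3 — peak 4 ≤ 4.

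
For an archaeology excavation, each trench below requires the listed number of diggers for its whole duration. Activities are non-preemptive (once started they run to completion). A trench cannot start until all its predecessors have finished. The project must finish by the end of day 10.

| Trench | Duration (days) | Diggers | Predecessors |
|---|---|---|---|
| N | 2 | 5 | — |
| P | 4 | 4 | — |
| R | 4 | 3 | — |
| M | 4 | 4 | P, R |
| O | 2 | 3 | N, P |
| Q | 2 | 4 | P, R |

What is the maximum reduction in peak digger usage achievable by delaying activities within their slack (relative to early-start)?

4

Early-start peak: d1:12  d2:12  d3:7  d4:7  d5:11  d6:11  d7:4  d8:4  d9:0  d10:0 ⇒ 12.
Leveled (N@1, P@3, R@1, M@7, O@7, Q@9): d1:8  d2:8  d3:7  d4:7  d5:4  d6:4  d7:7  d8:7  d9:8  d10:8 ⇒ 8.
Reduction 12 − 8 = 4.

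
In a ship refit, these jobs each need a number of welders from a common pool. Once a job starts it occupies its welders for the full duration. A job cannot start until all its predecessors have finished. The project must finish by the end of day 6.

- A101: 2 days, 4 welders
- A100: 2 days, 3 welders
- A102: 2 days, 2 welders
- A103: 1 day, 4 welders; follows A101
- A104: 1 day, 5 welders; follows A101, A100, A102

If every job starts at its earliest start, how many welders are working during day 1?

At early start, day 1 has: A101, A100, A102.
Demand: 4 + 3 + 2 = 9.

9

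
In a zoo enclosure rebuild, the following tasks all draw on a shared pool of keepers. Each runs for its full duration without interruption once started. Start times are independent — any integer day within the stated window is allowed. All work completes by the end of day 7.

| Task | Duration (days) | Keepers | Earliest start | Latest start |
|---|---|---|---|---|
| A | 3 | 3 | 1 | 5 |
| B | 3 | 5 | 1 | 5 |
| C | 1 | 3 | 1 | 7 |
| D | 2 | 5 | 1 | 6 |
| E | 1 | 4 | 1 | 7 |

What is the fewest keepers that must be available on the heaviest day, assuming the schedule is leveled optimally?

8

Early-start (A@1, B@1, C@1, D@1, E@1) gives peak 20: d1:20  d2:13  d3:8  d4:0  d5:0  d6:0  d7:0.
Shift C→4, D→4, E→6.
Schedule A@1, B@1, C@4, D@4, E@6: d1:8  d2:8  d3:8  d4:8  d5:5  d6:4  d7:0 — peak 8.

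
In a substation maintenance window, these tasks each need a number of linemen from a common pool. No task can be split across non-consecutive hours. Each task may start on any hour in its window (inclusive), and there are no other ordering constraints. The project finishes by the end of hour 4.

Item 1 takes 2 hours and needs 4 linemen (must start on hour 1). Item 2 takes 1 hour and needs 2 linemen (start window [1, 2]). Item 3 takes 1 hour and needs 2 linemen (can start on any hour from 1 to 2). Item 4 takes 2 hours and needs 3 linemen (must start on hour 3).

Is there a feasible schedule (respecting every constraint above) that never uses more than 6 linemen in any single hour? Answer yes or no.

yes

Schedule Item 1@1, Item 2@1, Item 3@2, Item 4@3: h1:6  h2:6  h3:3  h4:3 — peak 6 ≤ 6.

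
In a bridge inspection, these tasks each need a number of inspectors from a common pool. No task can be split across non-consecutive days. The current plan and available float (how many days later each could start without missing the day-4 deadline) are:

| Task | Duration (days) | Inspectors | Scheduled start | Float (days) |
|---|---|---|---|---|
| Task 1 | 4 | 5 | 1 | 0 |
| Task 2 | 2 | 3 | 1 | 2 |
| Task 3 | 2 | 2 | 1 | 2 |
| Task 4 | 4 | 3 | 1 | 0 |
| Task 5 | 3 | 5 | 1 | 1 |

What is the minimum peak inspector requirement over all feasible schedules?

Early-start (Task 1@1, Task 2@1, Task 3@1, Task 4@1, Task 5@1) gives peak 18: d1:18  d2:18  d3:13  d4:8.
Shift Task 3→3.
Schedule Task 1@1, Task 2@1, Task 3@3, Task 4@1, Task 5@1: d1:16  d2:16  d3:15  d4:10 — peak 16.
No arrangement of the 18 feasible schedules does better.

16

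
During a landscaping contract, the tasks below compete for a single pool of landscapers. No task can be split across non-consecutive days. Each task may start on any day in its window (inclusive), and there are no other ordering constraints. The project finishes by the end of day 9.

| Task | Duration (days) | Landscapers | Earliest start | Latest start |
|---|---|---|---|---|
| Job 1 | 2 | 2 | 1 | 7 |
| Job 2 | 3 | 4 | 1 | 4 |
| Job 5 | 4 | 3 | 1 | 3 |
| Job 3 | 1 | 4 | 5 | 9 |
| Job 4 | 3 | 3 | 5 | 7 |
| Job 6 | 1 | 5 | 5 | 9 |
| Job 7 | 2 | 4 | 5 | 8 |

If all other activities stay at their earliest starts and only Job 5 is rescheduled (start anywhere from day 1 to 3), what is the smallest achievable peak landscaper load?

16

Job 5@1: d1:9  d2:9  d3:7  d4:3  d5:16  d6:7  d7:3  d8:0  d9:0 → peak 16
Job 5@2: d1:6  d2:9  d3:7  d4:3  d5:19  d6:7  d7:3  d8:0  d9:0 → peak 19
Job 5@3: d1:6  d2:6  d3:7  d4:3  d5:19  d6:10  d7:3  d8:0  d9:0 → peak 19
Best is Job 5@1, peak 16.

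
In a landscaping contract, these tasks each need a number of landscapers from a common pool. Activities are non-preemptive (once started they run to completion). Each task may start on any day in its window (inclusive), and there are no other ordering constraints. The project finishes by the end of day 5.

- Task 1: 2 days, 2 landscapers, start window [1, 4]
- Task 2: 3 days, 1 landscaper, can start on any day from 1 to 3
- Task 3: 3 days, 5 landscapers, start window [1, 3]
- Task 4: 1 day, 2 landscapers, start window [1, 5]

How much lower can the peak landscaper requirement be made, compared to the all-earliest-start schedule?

4

Early-start peak: d1:10  d2:8  d3:6  d4:0  d5:0 ⇒ 10.
Leveled (Task 1@1, Task 2@1, Task 3@3, Task 4@1): d1:5  d2:3  d3:6  d4:5  d5:5 ⇒ 6.
Reduction 10 − 6 = 4.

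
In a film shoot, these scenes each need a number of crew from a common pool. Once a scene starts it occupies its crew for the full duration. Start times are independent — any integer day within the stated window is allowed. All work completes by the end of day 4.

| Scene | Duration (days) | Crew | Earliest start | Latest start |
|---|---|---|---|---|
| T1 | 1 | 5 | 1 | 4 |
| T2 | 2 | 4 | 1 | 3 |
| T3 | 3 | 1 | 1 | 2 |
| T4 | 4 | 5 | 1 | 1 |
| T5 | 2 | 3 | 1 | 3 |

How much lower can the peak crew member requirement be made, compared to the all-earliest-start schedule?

5

Early-start peak: d1:18  d2:13  d3:6  d4:5 ⇒ 18.
Leveled (T1@1, T2@2, T3@1, T4@1, T5@2): d1:11  d2:13  d3:13  d4:5 ⇒ 13.
Reduction 18 − 13 = 5.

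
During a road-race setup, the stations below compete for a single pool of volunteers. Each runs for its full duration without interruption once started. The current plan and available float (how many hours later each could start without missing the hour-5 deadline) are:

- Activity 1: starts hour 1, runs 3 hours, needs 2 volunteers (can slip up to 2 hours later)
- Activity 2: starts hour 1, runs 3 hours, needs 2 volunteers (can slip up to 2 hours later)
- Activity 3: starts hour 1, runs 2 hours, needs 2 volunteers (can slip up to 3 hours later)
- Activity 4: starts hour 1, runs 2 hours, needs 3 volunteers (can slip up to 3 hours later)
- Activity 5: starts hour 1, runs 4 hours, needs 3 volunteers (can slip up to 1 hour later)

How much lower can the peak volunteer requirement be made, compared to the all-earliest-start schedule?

4

Early-start peak: h1:12  h2:12  h3:7  h4:3  h5:0 ⇒ 12.
Leveled (Activity 1@1, Activity 2@1, Activity 3@4, Activity 4@4, Activity 5@1): h1:7  h2:7  h3:7  h4:8  h5:5 ⇒ 8.
Reduction 12 − 8 = 4.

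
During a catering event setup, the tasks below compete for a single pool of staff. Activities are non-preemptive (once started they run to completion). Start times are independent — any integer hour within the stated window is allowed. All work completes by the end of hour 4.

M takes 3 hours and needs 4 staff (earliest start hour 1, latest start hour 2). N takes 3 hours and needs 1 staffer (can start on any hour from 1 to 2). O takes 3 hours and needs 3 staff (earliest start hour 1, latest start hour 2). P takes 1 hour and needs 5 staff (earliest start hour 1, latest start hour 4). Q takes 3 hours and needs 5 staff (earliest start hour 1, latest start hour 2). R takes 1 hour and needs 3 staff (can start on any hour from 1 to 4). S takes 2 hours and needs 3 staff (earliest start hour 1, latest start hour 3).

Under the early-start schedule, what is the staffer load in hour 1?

24

At early start, hour 1 has: M, N, O, P, Q, R, S.
Demand: 4 + 1 + 3 + 5 + 5 + 3 + 3 = 24.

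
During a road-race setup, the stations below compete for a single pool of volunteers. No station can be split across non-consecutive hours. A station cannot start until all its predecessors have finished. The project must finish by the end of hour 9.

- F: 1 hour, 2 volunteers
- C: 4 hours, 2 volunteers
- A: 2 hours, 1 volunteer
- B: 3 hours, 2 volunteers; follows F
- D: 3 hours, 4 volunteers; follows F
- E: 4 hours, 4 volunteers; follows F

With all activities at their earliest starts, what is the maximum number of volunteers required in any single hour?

13

Early-start schedule: F@1, C@1, A@1, B@2, D@2, E@2.
Load per hour: hour 1: 5, hour 2: 13, hour 3: 12, hour 4: 12, hour 5: 4, hour 6: 0, hour 7: 0, hour 8: 0, hour 9: 0.
Peak is 13.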